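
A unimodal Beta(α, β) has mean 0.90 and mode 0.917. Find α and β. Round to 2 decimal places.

α = 44.15, β = 4.91

Let s = α+β. Mean gives α = μs = 0.90s; mode gives (α−1)/(s−2) = 0.917.
Substituting: 0.90s − 1 = 0.917(s−2) = 0.917s − 1.834, so -0.017s = -0.834 and s = 49.0588.
Then α = 0.90×49.0588 = 44.15 and β = s−α = 4.91.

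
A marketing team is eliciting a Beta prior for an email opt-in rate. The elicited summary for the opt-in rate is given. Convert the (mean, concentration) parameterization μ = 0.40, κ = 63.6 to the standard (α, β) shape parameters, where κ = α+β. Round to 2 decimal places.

Split κ in proportion μ : (1−μ): α = 0.40·63.6 = 25.44, β = 63.6 − 25.44 = 38.16.

α = 25.44, β = 38.16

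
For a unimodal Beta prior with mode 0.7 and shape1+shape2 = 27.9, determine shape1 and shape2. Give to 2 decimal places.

Since the density peak of Beta(shape1,shape2) is at (shape1−1)/(shape1+shape2−2),
shape1 = 1 + 0.7(27.9−2) = 19.13 and shape2 = 27.9 − 19.13 = 8.77.

shape1 = 19.13, shape2 = 8.77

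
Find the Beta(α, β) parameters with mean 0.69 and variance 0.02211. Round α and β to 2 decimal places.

α = 5.99, β = 2.69

By moment matching, α+β = μ(1−μ)/σ² − 1 = (0.69·0.31)/0.02211 − 1 = 9.6744 − 1 = 8.6744.
Since α/(α+β) = μ, α = 0.69·8.6744 = 5.99 and β = 0.31·8.6744 = 2.69.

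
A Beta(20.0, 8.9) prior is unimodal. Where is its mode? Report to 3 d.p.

0.706

With α,β > 1, mode = (α−1)/(α+β−2) = 19.0/26.9 = 0.706.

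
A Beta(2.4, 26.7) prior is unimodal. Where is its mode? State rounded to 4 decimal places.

The density x^(α−1)(1−x)^(β−1) is maximised at (α−1)/(α+β−2) = 1.4/27.1 = 0.0517.

0.0517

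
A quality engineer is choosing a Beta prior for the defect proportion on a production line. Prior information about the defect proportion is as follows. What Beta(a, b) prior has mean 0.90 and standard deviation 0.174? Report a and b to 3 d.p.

First σ² = 0.030276. Setting a = μn, b = (1−μ)n with n = a+b,
μ(1−μ)/(n+1) = 0.030276 ⇒ n+1 = 0.0900/0.030276 = 2.9727 ⇒ n = 1.9727.
Hence a = 0.90×1.9727 = 1.775, b = 0.10×1.9727 = 0.197.

a = 1.775, b = 0.197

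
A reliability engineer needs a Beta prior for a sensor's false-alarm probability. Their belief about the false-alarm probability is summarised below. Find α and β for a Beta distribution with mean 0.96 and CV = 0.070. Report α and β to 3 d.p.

σ = CV·μ = 0.070×0.96 = 0.06720, so σ² = 0.004516.
s+1 = μ(1−μ)/σ² = 0.0384/0.004516 = 8.5034, so s = α+β = 7.5034.
α = μs = 7.203, β = (1−μ)s = 0.300.

α = 7.203, β = 0.300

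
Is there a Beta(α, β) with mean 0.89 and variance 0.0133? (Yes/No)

Yes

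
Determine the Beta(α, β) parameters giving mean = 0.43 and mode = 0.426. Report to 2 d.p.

α = 15.91, β = 21.09

Let s = α+β. Mean gives α = μs = 0.43s; mode gives (α−1)/(s−2) = 0.426.
Substituting: 0.43s − 1 = 0.426(s−2) = 0.426s − 0.852, so 0.004s = 0.148 and s = 37.0000.
Then α = 0.43×37.0000 = 15.91 and β = s−α = 21.09.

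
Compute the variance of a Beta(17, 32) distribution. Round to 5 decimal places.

0.00453

α+β = 49 and αβ = 544, so Var = αβ/[(α+β)²(α+β+1)] = 544/120050 = 0.00453.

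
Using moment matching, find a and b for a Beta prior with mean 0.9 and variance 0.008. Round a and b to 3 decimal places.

By moment matching, a+b = μ(1−μ)/σ² − 1 = (0.9·0.1)/0.008 − 1 = 11.2500 − 1 = 10.2500.
Since a/(a+b) = μ, a = 0.9·10.2500 = 9.225 and b = 0.1·10.2500 = 1.025.

a = 9.225, b = 1.025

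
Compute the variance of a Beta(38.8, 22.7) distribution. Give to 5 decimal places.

0.00373

Var = αβ/[(α+β)²(α+β+1)] = (38.8×22.7)/(61.5²×62.5) = 880.76/236390.625 = 0.00373.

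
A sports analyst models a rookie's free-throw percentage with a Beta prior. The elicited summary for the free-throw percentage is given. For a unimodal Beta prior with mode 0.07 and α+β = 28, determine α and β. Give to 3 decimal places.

For α,β>1 the mode is (α−1)/(α+β−2), so α = mode·(κ−2)+1 = 0.07×26+1 = 2.820.
And β = (1−mode)·(κ−2)+1 = 0.93×26+1 = 25.180.

α = 2.820, β = 25.180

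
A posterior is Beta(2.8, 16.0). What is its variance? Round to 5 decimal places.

0.00640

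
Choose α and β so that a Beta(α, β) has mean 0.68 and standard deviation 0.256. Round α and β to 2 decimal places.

α = 1.58, β = 0.74

First σ² = 0.065536. Setting α = μn, β = (1−μ)n with n = α+β,
μ(1−μ)/(n+1) = 0.065536 ⇒ n+1 = 0.2176/0.065536 = 3.3203 ⇒ n = 2.3203.
Hence α = 0.68×2.3203 = 1.58, β = 0.32×2.3203 = 0.74.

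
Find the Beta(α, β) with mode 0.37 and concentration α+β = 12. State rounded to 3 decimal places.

Since the density peak of Beta(α,β) is at (α−1)/(α+β−2),
α = 1 + 0.37(12−2) = 4.700 and β = 12 − 4.700 = 7.300.

α = 4.700, β = 7.300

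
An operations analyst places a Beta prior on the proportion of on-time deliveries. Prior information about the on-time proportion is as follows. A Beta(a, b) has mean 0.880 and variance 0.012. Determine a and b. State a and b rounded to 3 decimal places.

a = 6.864, b = 0.936

By moment matching, a+b = μ(1−μ)/σ² − 1 = (0.880·0.120)/0.012 − 1 = 8.8000 − 1 = 7.8000.
Since a/(a+b) = μ, a = 0.880·7.8000 = 6.864 and b = 0.120·7.8000 = 0.936.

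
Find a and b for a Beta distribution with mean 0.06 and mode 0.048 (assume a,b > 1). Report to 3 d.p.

a = 4.520, b = 70.813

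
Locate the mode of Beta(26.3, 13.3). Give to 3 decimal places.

The density x^(α−1)(1−x)^(β−1) is maximised at (α−1)/(α+β−2) = 25.3/37.6 = 0.673.

0.673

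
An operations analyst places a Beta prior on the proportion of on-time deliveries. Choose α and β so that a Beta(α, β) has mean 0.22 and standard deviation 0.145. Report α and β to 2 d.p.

α = 1.58, β = 5.59

Variance = 0.145² = 0.021025. The moment-matching identity α+β = μ(1−μ)/Var − 1 gives
α+β = 0.1716/0.021025 − 1 = 7.1617, so α = μ·7.1617 = 1.58 and β = (1−μ)·7.1617 = 5.59.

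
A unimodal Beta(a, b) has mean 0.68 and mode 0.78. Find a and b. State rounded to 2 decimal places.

a = 3.81, b = 1.79

With s = a+b: μ = a/s and mode = (a−1)/(s−2). Eliminating a = μs,
μs − 1 = m(s−2) ⇒ s(μ−m) = 1−2m ⇒ s = -0.56/-0.10 = 5.6000.
So a = μs = 3.81, b = (1−μ)s = 1.79.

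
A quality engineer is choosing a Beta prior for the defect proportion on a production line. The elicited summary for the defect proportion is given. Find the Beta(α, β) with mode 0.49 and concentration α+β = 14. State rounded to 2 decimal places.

α = 6.88, β = 7.12

Mode = (α−1)/(κ−2) with κ = α+β, so α−1 = 0.49·12 = 5.88.
α = 6.88; β = κ − α = 7.12.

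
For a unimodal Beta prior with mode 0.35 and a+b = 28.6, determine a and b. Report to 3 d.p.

a = 10.310, b = 18.290

Since the density peak of Beta(a,b) is at (a−1)/(a+b−2),
a = 1 + 0.35(28.6−2) = 10.310 and b = 28.6 − 10.310 = 18.290.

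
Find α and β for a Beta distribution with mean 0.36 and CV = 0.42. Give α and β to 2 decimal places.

Var = (CV·μ)² = (0.42×0.36)² = 0.022861.
α+β = μ(1−μ)/Var − 1 = 0.2304/0.022861 − 1 = 9.0781.
Thus α = 0.36·9.0781 = 3.27 and β = 0.64·9.0781 = 5.81.

α = 3.27, β = 5.81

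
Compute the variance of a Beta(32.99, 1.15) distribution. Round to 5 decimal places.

α+β = 34.14 and αβ = 37.9385, so Var = αβ/[(α+β)²(α+β+1)] = 37.9385/40957.061544 = 0.00093.

0.00093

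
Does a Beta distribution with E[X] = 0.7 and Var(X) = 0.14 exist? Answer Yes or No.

Yes

For any Beta, Var(X) < E[X]·(1−E[X]).
Here μ(1−μ) = 0.7×0.3 = 0.21, and 0.14 < 0.21.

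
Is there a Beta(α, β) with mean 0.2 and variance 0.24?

A Beta with mean μ has variance μ(1−μ)/(α+β+1) < μ(1−μ).
Here μ(1−μ) = 0.2×0.8 = 0.16, and 0.24 ≥ 0.16.

No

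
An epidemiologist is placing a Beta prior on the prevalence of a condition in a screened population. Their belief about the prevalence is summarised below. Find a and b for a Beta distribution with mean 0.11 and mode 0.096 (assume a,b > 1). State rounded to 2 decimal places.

a = 6.35, b = 51.37

Let s = a+b. Mean gives a = μs = 0.11s; mode gives (a−1)/(s−2) = 0.096.
Substituting: 0.11s − 1 = 0.096(s−2) = 0.096s − 0.192, so 0.014s = 0.808 and s = 57.7143.
Then a = 0.11×57.7143 = 6.35 and b = s−a = 51.37.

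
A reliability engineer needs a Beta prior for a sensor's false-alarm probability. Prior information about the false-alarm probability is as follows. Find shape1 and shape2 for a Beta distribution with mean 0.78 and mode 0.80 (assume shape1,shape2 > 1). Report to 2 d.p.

shape1 = 23.40, shape2 = 6.60

With s = shape1+shape2: μ = shape1/s and mode = (shape1−1)/(s−2). Eliminating shape1 = μs,
μs − 1 = m(s−2) ⇒ s(μ−m) = 1−2m ⇒ s = -0.60/-0.02 = 30.0000.
So shape1 = μs = 23.40, shape2 = (1−μ)s = 6.60.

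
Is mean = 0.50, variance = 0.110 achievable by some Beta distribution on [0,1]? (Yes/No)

The Beta variance bound is σ² < μ(1−μ).
Here μ(1−μ) = 0.50×0.50 = 0.2500, and 0.110 < 0.2500.

Yes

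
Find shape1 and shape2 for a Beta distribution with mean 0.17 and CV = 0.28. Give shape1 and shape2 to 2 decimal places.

σ = CV·μ = 0.28×0.17 = 0.04760, so σ² = 0.002266.
s+1 = μ(1−μ)/σ² = 0.1411/0.002266 = 62.2749, so s = shape1+shape2 = 61.2749.
shape1 = μs = 10.42, shape2 = (1−μ)s = 50.86.

shape1 = 10.42, shape2 = 50.86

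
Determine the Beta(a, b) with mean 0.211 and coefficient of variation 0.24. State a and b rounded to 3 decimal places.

a = 13.487, b = 50.432

Var = (CV·μ)² = (0.24×0.211)² = 0.002564.
a+b = μ(1−μ)/Var − 1 = 0.166479/0.002564 − 1 = 63.9190.
Thus a = 0.211·63.9190 = 13.487 and b = 0.789·63.9190 = 50.432.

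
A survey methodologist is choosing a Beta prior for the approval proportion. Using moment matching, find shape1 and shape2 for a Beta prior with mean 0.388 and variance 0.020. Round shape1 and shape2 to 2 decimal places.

shape1 = 4.22, shape2 = 6.65

By moment matching, shape1+shape2 = μ(1−μ)/σ² − 1 = (0.388·0.612)/0.020 − 1 = 11.8728 − 1 = 10.8728.
Since shape1/(shape1+shape2) = μ, shape1 = 0.388·10.8728 = 4.22 and shape2 = 0.612·10.8728 = 6.65.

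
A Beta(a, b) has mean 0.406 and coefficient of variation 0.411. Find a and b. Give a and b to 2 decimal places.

σ = CV·μ = 0.411×0.406 = 0.16687, so σ² = 0.027844.
s+1 = μ(1−μ)/σ² = 0.241164/0.027844 = 8.6612, so s = a+b = 7.6612.
a = μs = 3.11, b = (1−μ)s = 4.55.

a = 3.11, b = 4.55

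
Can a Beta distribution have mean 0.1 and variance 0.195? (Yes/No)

No

A Beta with mean μ has variance μ(1−μ)/(α+β+1) < μ(1−μ).
Here μ(1−μ) = 0.1×0.9 = 0.09, and 0.195 ≥ 0.09.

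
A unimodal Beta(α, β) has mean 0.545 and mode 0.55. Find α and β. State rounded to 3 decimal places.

α = 10.900, β = 9.100

Let s = α+β. Mean gives α = μs = 0.545s; mode gives (α−1)/(s−2) = 0.55.
Substituting: 0.545s − 1 = 0.55(s−2) = 0.55s − 1.10, so -0.005s = -0.10 and s = 20.0000.
Then α = 0.545×20.0000 = 10.900 and β = s−α = 9.100.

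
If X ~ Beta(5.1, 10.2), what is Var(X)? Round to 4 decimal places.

0.0136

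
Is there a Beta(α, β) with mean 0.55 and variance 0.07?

Yes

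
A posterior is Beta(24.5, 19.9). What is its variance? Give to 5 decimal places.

α+β = 44.4 and αβ = 487.55, so Var = αβ/[(α+β)²(α+β+1)] = 487.55/89499.744 = 0.00545.

0.00545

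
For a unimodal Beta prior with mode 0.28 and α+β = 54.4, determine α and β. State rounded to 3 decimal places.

α = 15.672, β = 38.728

Mode = (α−1)/(κ−2) with κ = α+β, so α−1 = 0.28·52.4 = 14.672.
α = 15.672; β = κ − α = 38.728.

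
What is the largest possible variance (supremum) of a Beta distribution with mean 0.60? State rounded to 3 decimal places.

Var = μ(1−μ)/(α+β+1), which approaches μ(1−μ) as α+β → 0.
So the supremum is μ(1−μ) = 0.60×0.40 = 0.240.

0.240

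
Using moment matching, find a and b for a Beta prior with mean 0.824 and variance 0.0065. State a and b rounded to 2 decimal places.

a = 17.56, b = 3.75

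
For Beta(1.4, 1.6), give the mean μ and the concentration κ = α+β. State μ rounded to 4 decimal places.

κ = α+β = 1.4+1.6 = 3.0; μ = α/κ = 1.4/3.0 = 0.4667.

μ = 0.4667, κ = 3.0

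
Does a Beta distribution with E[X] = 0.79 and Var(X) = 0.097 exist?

A Beta with mean μ has variance μ(1−μ)/(α+β+1) < μ(1−μ).
Here μ(1−μ) = 0.79×0.21 = 0.1659, and 0.097 < 0.1659.

Yes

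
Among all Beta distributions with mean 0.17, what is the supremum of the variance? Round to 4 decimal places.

For fixed mean μ the Beta variance is μ(1−μ)/(α+β+1), increasing as α+β decreases.
Its least upper bound (not attained) is μ(1−μ) = 0.17·0.83 = 0.1411.

0.1411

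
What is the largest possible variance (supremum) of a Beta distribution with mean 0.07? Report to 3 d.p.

0.065

Var = μ(1−μ)/(α+β+1), which approaches μ(1−μ) as α+β → 0.
So the supremum is μ(1−μ) = 0.07×0.93 = 0.065.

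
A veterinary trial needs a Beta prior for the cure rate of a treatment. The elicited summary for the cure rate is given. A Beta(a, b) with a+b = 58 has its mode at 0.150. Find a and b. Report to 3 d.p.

a = 9.400, b = 48.600

Mode = (a−1)/(κ−2) with κ = a+b, so a−1 = 0.150·56 = 8.400.
a = 9.400; b = κ − a = 48.600.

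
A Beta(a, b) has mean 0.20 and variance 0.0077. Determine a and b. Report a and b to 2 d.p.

a = 3.96, b = 15.82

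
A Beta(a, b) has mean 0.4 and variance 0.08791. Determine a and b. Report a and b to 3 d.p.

a = 0.692, b = 1.038

By moment matching, a+b = μ(1−μ)/σ² − 1 = (0.4·0.6)/0.08791 − 1 = 2.7301 − 1 = 1.7301.
Since a/(a+b) = μ, a = 0.4·1.7301 = 0.692 and b = 0.6·1.7301 = 1.038.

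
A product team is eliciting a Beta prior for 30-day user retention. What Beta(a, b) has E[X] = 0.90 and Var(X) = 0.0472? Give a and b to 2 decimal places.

a = 0.82, b = 0.09

By moment matching, a+b = μ(1−μ)/σ² − 1 = (0.90·0.10)/0.0472 − 1 = 1.9068 − 1 = 0.9068.
Since a/(a+b) = μ, a = 0.90·0.9068 = 0.82 and b = 0.10·0.9068 = 0.09.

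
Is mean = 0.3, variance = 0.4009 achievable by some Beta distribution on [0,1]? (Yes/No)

No

For any Beta, Var(X) < E[X]·(1−E[X]).
Here μ(1−μ) = 0.3×0.7 = 0.21, and 0.4009 ≥ 0.21.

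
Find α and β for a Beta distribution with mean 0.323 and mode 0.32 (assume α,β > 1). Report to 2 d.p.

α = 38.76, β = 81.24

With s = α+β: μ = α/s and mode = (α−1)/(s−2). Eliminating α = μs,
μs − 1 = m(s−2) ⇒ s(μ−m) = 1−2m ⇒ s = 0.36/0.003 = 120.0000.
So α = μs = 38.76, β = (1−μ)s = 81.24.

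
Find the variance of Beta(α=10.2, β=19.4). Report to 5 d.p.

0.00738

μ = 10.2/29.6 = 0.344595; Var = μ(1−μ)/(α+β+1) = 0.2258492/30.6 = 0.00738.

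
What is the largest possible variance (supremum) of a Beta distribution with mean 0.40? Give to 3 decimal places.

Var = μ(1−μ)/(α+β+1), which approaches μ(1−μ) as α+β → 0.
So the supremum is μ(1−μ) = 0.40×0.60 = 0.240.

0.240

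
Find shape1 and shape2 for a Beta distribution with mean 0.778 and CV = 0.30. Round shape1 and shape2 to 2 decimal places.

σ = CV·μ = 0.30×0.778 = 0.23340, so σ² = 0.054476.
s+1 = μ(1−μ)/σ² = 0.172716/0.054476 = 3.1705, so s = shape1+shape2 = 2.1705.
shape1 = μs = 1.69, shape2 = (1−μ)s = 0.48.

shape1 = 1.69, shape2 = 0.48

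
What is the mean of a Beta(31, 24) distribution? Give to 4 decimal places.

0.5636

E[X] = α/(α+β) = 31/55 = 0.5636.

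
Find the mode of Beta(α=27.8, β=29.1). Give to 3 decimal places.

The density x^(α−1)(1−x)^(β−1) is maximised at (α−1)/(α+β−2) = 26.8/54.9 = 0.488.

0.488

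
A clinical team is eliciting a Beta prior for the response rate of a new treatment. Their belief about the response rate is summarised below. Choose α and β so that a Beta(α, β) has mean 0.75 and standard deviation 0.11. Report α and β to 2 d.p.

Variance = 0.11² = 0.0121. The moment-matching identity α+β = μ(1−μ)/Var − 1 gives
α+β = 0.1875/0.0121 − 1 = 14.4959, so α = μ·14.4959 = 10.87 and β = (1−μ)·14.4959 = 3.62.

α = 10.87, β = 3.62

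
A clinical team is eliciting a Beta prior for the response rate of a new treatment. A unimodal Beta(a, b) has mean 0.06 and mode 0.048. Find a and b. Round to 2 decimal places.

With s = a+b: μ = a/s and mode = (a−1)/(s−2). Eliminating a = μs,
μs − 1 = m(s−2) ⇒ s(μ−m) = 1−2m ⇒ s = 0.904/0.012 = 75.3333.
So a = μs = 4.52, b = (1−μ)s = 70.81.

a = 4.52, b = 70.81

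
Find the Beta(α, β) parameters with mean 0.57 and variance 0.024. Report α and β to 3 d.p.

α = 5.251, β = 3.961

Write ν = α+β; then α = μν and Var = μ(1−μ)/(ν+1).
ν = μ(1−μ)/Var − 1 = 0.2451/0.024 − 1 = 9.2125.
α = 0.57·9.2125 = 5.251, β = 0.43·9.2125 = 3.961.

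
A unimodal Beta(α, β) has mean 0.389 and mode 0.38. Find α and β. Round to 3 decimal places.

α = 10.373, β = 16.293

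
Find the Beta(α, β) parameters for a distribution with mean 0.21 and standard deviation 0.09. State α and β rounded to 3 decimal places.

α = 4.091, β = 15.390

First σ² = 0.0081. Setting α = μn, β = (1−μ)n with n = α+β,
μ(1−μ)/(n+1) = 0.0081 ⇒ n+1 = 0.1659/0.0081 = 20.4815 ⇒ n = 19.4815.
Hence α = 0.21×19.4815 = 4.091, β = 0.79×19.4815 = 15.390.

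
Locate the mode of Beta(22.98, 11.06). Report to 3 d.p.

With α,β > 1, mode = (α−1)/(α+β−2) = 21.98/32.04 = 0.686.

0.686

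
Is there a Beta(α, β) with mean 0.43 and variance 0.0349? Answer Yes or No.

For any Beta, Var(X) < E[X]·(1−E[X]).
Here μ(1−μ) = 0.43×0.57 = 0.2451, and 0.0349 < 0.2451.

Yes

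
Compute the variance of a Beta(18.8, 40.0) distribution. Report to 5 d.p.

μ = 18.8/58.8 = 0.319728; Var = μ(1−μ)/(α+β+1) = 0.2175020/59.8 = 0.00364.

0.00364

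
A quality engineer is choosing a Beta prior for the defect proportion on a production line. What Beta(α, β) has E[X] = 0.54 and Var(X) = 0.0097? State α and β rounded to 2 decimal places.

Let s = α+β. The Beta variance is μ(1−μ)/(s+1).
So s+1 = μ(1−μ)/σ² = (0.54×0.46)/0.0097 = 0.2484/0.0097 = 25.6082, giving s = 24.6082.
Then α = μs = 0.54×24.6082 = 13.29 and β = (1−μ)s = 0.46×24.6082 = 11.32.

α = 13.29, β = 11.32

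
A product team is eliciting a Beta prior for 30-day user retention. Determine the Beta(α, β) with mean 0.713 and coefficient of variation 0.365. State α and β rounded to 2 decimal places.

α = 1.44, β = 0.58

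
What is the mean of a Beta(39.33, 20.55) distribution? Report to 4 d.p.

0.6568

The Beta mean is α/(α+β) = 39.33/(39.33+20.55) = 0.6568.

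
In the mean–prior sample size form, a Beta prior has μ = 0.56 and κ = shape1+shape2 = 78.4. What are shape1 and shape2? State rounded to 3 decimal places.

shape1 = 43.904, shape2 = 34.496

Split κ in proportion μ : (1−μ): shape1 = 0.56·78.4 = 43.904, shape2 = 78.4 − 43.904 = 34.496.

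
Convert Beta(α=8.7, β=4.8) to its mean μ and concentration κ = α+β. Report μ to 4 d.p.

κ = α+β = 8.7+4.8 = 13.5; μ = α/κ = 8.7/13.5 = 0.6444.

μ = 0.6444, κ = 13.5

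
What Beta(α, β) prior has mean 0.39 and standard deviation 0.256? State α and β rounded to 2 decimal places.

σ² = 0.256² = 0.065536.
With s = α+β, Var = μ(1−μ)/(s+1), so s+1 = (0.39×0.61)/0.065536 = 3.6301 and s = 2.6301.
α = μs = 1.03, β = (1−μ)s = 1.60.

α = 1.03, β = 1.60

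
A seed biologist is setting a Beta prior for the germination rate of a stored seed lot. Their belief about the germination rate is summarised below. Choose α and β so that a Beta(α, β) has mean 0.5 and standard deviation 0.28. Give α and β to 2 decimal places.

α = 1.09, β = 1.09

σ² = 0.28² = 0.0784.
With s = α+β, Var = μ(1−μ)/(s+1), so s+1 = (0.5×0.5)/0.0784 = 3.1888 and s = 2.1888.
α = μs = 1.09, β = (1−μ)s = 1.09.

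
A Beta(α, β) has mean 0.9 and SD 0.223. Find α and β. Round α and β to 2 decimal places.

α = 0.73, β = 0.08

Variance = 0.223² = 0.049729. The moment-matching identity α+β = μ(1−μ)/Var − 1 gives
α+β = 0.09/0.049729 − 1 = 0.8098, so α = μ·0.8098 = 0.73 and β = (1−μ)·0.8098 = 0.08.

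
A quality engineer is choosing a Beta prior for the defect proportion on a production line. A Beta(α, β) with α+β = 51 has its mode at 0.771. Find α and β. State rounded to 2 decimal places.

For α,β>1 the mode is (α−1)/(α+β−2), so α = mode·(κ−2)+1 = 0.771×49+1 = 38.78.
And β = (1−mode)·(κ−2)+1 = 0.229×49+1 = 12.22.

α = 38.78, β = 12.22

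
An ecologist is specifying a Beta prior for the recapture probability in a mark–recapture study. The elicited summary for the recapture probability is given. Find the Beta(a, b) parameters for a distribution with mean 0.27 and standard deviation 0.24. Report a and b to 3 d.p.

a = 0.654, b = 1.768

First σ² = 0.0576. Setting a = μn, b = (1−μ)n with n = a+b,
μ(1−μ)/(n+1) = 0.0576 ⇒ n+1 = 0.1971/0.0576 = 3.4219 ⇒ n = 2.4219.
Hence a = 0.27×2.4219 = 0.654, b = 0.73×2.4219 = 1.768.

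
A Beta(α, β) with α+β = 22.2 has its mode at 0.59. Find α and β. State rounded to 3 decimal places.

Since the density peak of Beta(α,β) is at (α−1)/(α+β−2),
α = 1 + 0.59(22.2−2) = 12.918 and β = 22.2 − 12.918 = 9.282.

α = 12.918, β = 9.282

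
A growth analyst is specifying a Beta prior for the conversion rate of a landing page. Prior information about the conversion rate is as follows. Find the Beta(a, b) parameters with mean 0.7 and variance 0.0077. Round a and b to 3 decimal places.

a = 18.391, b = 7.882

By moment matching, a+b = μ(1−μ)/σ² − 1 = (0.7·0.3)/0.0077 − 1 = 27.2727 − 1 = 26.2727.
Since a/(a+b) = μ, a = 0.7·26.2727 = 18.391 and b = 0.3·26.2727 = 7.882.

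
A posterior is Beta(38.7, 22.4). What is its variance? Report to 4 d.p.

0.0037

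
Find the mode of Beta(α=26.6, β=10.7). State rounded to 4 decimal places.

0.7252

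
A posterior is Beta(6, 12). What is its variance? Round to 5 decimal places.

μ = 6/18 = 0.333333; Var = μ(1−μ)/(α+β+1) = 0.2222222/19 = 0.01170.

0.01170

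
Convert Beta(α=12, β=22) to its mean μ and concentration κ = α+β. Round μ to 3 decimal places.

κ = α+β = 12+22 = 34; μ = α/κ = 12/34 = 0.353.

μ = 0.353, κ = 34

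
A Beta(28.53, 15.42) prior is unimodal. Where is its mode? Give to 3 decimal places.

0.656

The density x^(α−1)(1−x)^(β−1) is maximised at (α−1)/(α+β−2) = 27.53/41.95 = 0.656.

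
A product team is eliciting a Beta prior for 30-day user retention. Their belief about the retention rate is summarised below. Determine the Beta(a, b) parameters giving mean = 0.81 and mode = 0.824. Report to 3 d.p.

a = 37.491, b = 8.794

With s = a+b: μ = a/s and mode = (a−1)/(s−2). Eliminating a = μs,
μs − 1 = m(s−2) ⇒ s(μ−m) = 1−2m ⇒ s = -0.648/-0.014 = 46.2857.
So a = μs = 37.491, b = (1−μ)s = 8.794.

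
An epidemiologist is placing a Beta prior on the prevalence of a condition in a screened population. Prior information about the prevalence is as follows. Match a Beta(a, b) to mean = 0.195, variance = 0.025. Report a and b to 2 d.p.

Write ν = a+b; then a = μν and Var = μ(1−μ)/(ν+1).
ν = μ(1−μ)/Var − 1 = 0.156975/0.025 − 1 = 5.2790.
a = 0.195·5.2790 = 1.03, b = 0.805·5.2790 = 4.25.

a = 1.03, b = 4.25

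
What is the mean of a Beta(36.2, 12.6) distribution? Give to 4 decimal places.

0.7418

E[X] = α/(α+β) = 36.2/48.8 = 0.7418.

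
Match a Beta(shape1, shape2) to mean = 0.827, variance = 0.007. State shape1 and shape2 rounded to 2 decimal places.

Let s = shape1+shape2. The Beta variance is μ(1−μ)/(s+1).
So s+1 = μ(1−μ)/σ² = (0.827×0.173)/0.007 = 0.143071/0.007 = 20.4387, giving s = 19.4387.
Then shape1 = μs = 0.827×19.4387 = 16.08 and shape2 = (1−μ)s = 0.173×19.4387 = 3.36.

shape1 = 16.08, shape2 = 3.36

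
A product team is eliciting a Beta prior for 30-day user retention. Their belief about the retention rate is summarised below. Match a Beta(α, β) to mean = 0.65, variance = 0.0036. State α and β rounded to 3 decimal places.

Let s = α+β. The Beta variance is μ(1−μ)/(s+1).
So s+1 = μ(1−μ)/σ² = (0.65×0.35)/0.0036 = 0.2275/0.0036 = 63.1944, giving s = 62.1944.
Then α = μs = 0.65×62.1944 = 40.426 and β = (1−μ)s = 0.35×62.1944 = 21.768.

α = 40.426, β = 21.768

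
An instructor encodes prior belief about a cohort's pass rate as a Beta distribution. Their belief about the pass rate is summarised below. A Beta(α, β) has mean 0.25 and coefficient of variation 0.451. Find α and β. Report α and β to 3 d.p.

α = 3.437, β = 10.312

Var = (CV·μ)² = (0.451×0.25)² = 0.012713.
α+β = μ(1−μ)/Var − 1 = 0.1875/0.012713 − 1 = 13.7492.
Thus α = 0.25·13.7492 = 3.437 and β = 0.75·13.7492 = 10.312.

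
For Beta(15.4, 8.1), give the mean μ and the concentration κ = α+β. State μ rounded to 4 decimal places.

μ = 0.6553, κ = 23.5

κ = α+β = 15.4+8.1 = 23.5; μ = α/κ = 15.4/23.5 = 0.6553.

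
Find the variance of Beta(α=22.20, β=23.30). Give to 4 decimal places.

Var = αβ/[(α+β)²(α+β+1)] = (22.20×23.30)/(45.50²×46.50) = 517.2600/96266.625000 = 0.0054.

0.0054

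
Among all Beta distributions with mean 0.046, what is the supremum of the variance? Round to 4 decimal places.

0.0439

For fixed mean μ the Beta variance is μ(1−μ)/(α+β+1), increasing as α+β decreases.
Its least upper bound (not attained) is μ(1−μ) = 0.046·0.954 = 0.0439.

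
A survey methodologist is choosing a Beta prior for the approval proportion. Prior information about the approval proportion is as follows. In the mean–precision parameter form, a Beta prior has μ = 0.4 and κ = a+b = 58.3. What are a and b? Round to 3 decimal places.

a = 23.320, b = 34.980

Split κ in proportion μ : (1−μ): a = 0.4·58.3 = 23.320, b = 58.3 − 23.320 = 34.980.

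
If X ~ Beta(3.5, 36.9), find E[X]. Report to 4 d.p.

0.0866

E[X] = α/(α+β) = 3.5/40.4 = 0.0866.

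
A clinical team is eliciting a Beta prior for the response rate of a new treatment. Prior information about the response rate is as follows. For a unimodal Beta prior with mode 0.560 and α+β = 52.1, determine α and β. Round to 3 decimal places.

For α,β>1 the mode is (α−1)/(α+β−2), so α = mode·(κ−2)+1 = 0.560×50.1+1 = 29.056.
And β = (1−mode)·(κ−2)+1 = 0.440×50.1+1 = 23.044.

α = 29.056, β = 23.044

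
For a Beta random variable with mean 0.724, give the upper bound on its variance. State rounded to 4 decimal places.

0.1998

For fixed mean μ the Beta variance is μ(1−μ)/(α+β+1), increasing as α+β decreases.
Its least upper bound (not attained) is μ(1−μ) = 0.724·0.276 = 0.1998.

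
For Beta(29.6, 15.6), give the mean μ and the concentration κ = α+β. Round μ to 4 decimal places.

μ = 0.6549, κ = 45.2

κ = α+β = 29.6+15.6 = 45.2; μ = α/κ = 29.6/45.2 = 0.6549.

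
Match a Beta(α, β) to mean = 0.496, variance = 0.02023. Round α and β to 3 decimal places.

Let s = α+β. The Beta variance is μ(1−μ)/(s+1).
So s+1 = μ(1−μ)/σ² = (0.496×0.504)/0.02023 = 0.249984/0.02023 = 12.3571, giving s = 11.3571.
Then α = μs = 0.496×11.3571 = 5.633 and β = (1−μ)s = 0.504×11.3571 = 5.724.

α = 5.633, β = 5.724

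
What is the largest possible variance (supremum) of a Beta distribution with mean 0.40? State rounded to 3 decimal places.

For fixed mean μ the Beta variance is μ(1−μ)/(α+β+1), increasing as α+β decreases.
Its least upper bound (not attained) is μ(1−μ) = 0.40·0.60 = 0.240.

0.240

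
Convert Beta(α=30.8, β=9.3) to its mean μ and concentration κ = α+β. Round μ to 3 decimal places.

μ = 0.768, κ = 40.1

κ = α+β = 30.8+9.3 = 40.1; μ = α/κ = 30.8/40.1 = 0.768.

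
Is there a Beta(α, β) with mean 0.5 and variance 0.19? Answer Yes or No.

A Beta with mean μ has variance μ(1−μ)/(α+β+1) < μ(1−μ).
Here μ(1−μ) = 0.5×0.5 = 0.25, and 0.19 < 0.25.

Yes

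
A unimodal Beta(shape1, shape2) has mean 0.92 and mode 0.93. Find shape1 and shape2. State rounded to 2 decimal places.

Let s = shape1+shape2. Mean gives shape1 = μs = 0.92s; mode gives (shape1−1)/(s−2) = 0.93.
Substituting: 0.92s − 1 = 0.93(s−2) = 0.93s − 1.86, so -0.01s = -0.86 and s = 86.0000.
Then shape1 = 0.92×86.0000 = 79.12 and shape2 = s−shape1 = 6.88.

shape1 = 79.12, shape2 = 6.88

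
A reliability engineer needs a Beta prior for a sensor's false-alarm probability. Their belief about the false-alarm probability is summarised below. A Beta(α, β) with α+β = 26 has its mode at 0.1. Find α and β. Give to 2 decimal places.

α = 3.40, β = 22.60

Mode = (α−1)/(κ−2) with κ = α+β, so α−1 = 0.1·24 = 2.40.
α = 3.40; β = κ − α = 22.60.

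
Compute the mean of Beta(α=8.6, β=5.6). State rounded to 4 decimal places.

0.6056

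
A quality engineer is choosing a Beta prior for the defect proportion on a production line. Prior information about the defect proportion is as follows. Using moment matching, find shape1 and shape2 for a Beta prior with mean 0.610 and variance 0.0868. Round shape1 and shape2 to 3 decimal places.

shape1 = 1.062, shape2 = 0.679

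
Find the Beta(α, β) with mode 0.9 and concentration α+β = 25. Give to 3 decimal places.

For α,β>1 the mode is (α−1)/(α+β−2), so α = mode·(κ−2)+1 = 0.9×23+1 = 21.700.
And β = (1−mode)·(κ−2)+1 = 0.1×23+1 = 3.300.

α = 21.700, β = 3.300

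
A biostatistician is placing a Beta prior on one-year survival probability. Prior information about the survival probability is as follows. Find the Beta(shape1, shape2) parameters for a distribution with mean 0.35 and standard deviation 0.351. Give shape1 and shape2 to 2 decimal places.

shape1 = 0.30, shape2 = 0.55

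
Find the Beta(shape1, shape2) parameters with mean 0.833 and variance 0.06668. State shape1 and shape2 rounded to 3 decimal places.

Let s = shape1+shape2. The Beta variance is μ(1−μ)/(s+1).
So s+1 = μ(1−μ)/σ² = (0.833×0.167)/0.06668 = 0.139111/0.06668 = 2.0862, giving s = 1.0862.
Then shape1 = μs = 0.833×1.0862 = 0.905 and shape2 = (1−μ)s = 0.167×1.0862 = 0.181.

shape1 = 0.905, shape2 = 0.181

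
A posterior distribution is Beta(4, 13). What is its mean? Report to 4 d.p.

E[X] = α/(α+β) = 4/17 = 0.2353.

0.2353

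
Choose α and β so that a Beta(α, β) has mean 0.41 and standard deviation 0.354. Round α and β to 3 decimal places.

Variance = 0.354² = 0.125316. The moment-matching identity α+β = μ(1−μ)/Var − 1 gives
α+β = 0.2419/0.125316 − 1 = 0.9303, so α = μ·0.9303 = 0.381 and β = (1−μ)·0.9303 = 0.549.

α = 0.381, β = 0.549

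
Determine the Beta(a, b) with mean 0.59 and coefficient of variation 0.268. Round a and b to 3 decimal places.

a = 5.118, b = 3.557

Var = (CV·μ)² = (0.268×0.59)² = 0.025002.
a+b = μ(1−μ)/Var − 1 = 0.2419/0.025002 − 1 = 8.6753.
Thus a = 0.59·8.6753 = 5.118 and b = 0.41·8.6753 = 3.557.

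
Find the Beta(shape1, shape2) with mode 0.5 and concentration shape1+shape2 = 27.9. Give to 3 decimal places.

shape1 = 13.950, shape2 = 13.950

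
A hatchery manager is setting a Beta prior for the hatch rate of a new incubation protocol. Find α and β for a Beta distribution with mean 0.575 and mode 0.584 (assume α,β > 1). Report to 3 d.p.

α = 10.733, β = 7.933

With s = α+β: μ = α/s and mode = (α−1)/(s−2). Eliminating α = μs,
μs − 1 = m(s−2) ⇒ s(μ−m) = 1−2m ⇒ s = -0.168/-0.009 = 18.6667.
So α = μs = 10.733, β = (1−μ)s = 7.933.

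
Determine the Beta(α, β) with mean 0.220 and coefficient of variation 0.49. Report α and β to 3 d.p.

σ = CV·μ = 0.49×0.220 = 0.10780, so σ² = 0.011621.
s+1 = μ(1−μ)/σ² = 0.171600/0.011621 = 14.7666, so s = α+β = 13.7666.
α = μs = 3.029, β = (1−μ)s = 10.738.

α = 3.029, β = 10.738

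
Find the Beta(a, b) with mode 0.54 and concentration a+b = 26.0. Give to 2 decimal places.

Mode = (a−1)/(κ−2) with κ = a+b, so a−1 = 0.54·24.0 = 12.96.
a = 13.96; b = κ − a = 12.04.

a = 13.96, b = 12.04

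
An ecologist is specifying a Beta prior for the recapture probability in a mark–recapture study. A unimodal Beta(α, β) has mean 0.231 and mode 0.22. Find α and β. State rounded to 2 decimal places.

α = 11.76, β = 39.15

With s = α+β: μ = α/s and mode = (α−1)/(s−2). Eliminating α = μs,
μs − 1 = m(s−2) ⇒ s(μ−m) = 1−2m ⇒ s = 0.56/0.011 = 50.9091.
So α = μs = 11.76, β = (1−μ)s = 39.15.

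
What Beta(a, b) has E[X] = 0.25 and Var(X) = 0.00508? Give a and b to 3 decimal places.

a = 8.977, b = 26.932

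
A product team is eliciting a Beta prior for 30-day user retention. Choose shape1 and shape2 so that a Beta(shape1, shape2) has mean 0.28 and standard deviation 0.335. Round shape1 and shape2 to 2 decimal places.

First σ² = 0.112225. Setting shape1 = μn, shape2 = (1−μ)n with n = shape1+shape2,
μ(1−μ)/(n+1) = 0.112225 ⇒ n+1 = 0.2016/0.112225 = 1.7964 ⇒ n = 0.7964.
Hence shape1 = 0.28×0.7964 = 0.22, shape2 = 0.72×0.7964 = 0.57.

shape1 = 0.22, shape2 = 0.57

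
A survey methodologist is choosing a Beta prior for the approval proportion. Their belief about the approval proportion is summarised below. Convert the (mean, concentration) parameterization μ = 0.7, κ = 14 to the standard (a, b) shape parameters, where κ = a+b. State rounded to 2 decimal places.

Split κ in proportion μ : (1−μ): a = 0.7·14 = 9.80, b = 14 − 9.80 = 4.20.

a = 9.80, b = 4.20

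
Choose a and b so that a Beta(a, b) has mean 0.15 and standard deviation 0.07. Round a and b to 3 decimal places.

σ² = 0.07² = 0.0049.
With s = a+b, Var = μ(1−μ)/(s+1), so s+1 = (0.15×0.85)/0.0049 = 26.0204 and s = 25.0204.
a = μs = 3.753, b = (1−μ)s = 21.267.

a = 3.753, b = 21.267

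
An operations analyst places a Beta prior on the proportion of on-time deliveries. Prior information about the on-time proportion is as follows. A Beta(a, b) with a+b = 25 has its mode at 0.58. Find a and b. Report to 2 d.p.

Since the density peak of Beta(a,b) is at (a−1)/(a+b−2),
a = 1 + 0.58(25−2) = 14.34 and b = 25 − 14.34 = 10.66.

a = 14.34, b = 10.66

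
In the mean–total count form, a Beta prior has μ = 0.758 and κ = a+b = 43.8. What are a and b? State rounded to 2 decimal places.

a = 33.20, b = 10.60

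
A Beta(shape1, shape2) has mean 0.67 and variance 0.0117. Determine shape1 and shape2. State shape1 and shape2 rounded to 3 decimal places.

Write ν = shape1+shape2; then shape1 = μν and Var = μ(1−μ)/(ν+1).
ν = μ(1−μ)/Var − 1 = 0.2211/0.0117 − 1 = 17.8974.
shape1 = 0.67·17.8974 = 11.991, shape2 = 0.33·17.8974 = 5.906.

shape1 = 11.991, shape2 = 5.906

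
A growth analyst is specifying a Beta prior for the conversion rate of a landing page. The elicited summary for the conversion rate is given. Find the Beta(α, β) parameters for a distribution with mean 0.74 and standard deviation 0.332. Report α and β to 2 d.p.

α = 0.55, β = 0.19

Variance = 0.332² = 0.110224. The moment-matching identity α+β = μ(1−μ)/Var − 1 gives
α+β = 0.1924/0.110224 − 1 = 0.7455, so α = μ·0.7455 = 0.55 and β = (1−μ)·0.7455 = 0.19.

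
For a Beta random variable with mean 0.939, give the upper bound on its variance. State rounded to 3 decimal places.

For fixed mean μ the Beta variance is μ(1−μ)/(α+β+1), increasing as α+β decreases.
Its least upper bound (not attained) is μ(1−μ) = 0.939·0.061 = 0.057.

0.057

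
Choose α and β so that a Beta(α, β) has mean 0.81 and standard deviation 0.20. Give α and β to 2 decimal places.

α = 2.31, β = 0.54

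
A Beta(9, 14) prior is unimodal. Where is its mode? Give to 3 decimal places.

With α,β > 1, mode = (α−1)/(α+β−2) = 8/21 = 0.381.

0.381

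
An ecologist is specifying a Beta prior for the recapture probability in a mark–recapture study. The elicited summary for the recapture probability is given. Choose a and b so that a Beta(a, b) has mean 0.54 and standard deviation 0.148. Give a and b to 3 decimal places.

First σ² = 0.021904. Setting a = μn, b = (1−μ)n with n = a+b,
μ(1−μ)/(n+1) = 0.021904 ⇒ n+1 = 0.2484/0.021904 = 11.3404 ⇒ n = 10.3404.
Hence a = 0.54×10.3404 = 5.584, b = 0.46×10.3404 = 4.757.

a = 5.584, b = 4.757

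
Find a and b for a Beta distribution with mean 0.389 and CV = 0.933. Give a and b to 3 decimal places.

σ = CV·μ = 0.933×0.389 = 0.36294, so σ² = 0.131723.
s+1 = μ(1−μ)/σ² = 0.237679/0.131723 = 1.8044, so s = a+b = 0.8044.
a = μs = 0.313, b = (1−μ)s = 0.491.

a = 0.313, b = 0.491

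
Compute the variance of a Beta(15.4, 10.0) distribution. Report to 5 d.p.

α+β = 25.4 and αβ = 154.00, so Var = αβ/[(α+β)²(α+β+1)] = 154.00/17032.224 = 0.00904.

0.00904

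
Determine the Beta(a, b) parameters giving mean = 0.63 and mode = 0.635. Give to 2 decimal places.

a = 34.02, b = 19.98

With s = a+b: μ = a/s and mode = (a−1)/(s−2). Eliminating a = μs,
μs − 1 = m(s−2) ⇒ s(μ−m) = 1−2m ⇒ s = -0.270/-0.005 = 54.0000.
So a = μs = 34.02, b = (1−μ)s = 19.98.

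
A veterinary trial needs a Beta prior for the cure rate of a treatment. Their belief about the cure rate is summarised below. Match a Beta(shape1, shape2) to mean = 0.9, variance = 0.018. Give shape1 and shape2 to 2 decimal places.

shape1 = 3.60, shape2 = 0.40

Write ν = shape1+shape2; then shape1 = μν and Var = μ(1−μ)/(ν+1).
ν = μ(1−μ)/Var − 1 = 0.09/0.018 − 1 = 4.0000.
shape1 = 0.9·4.0000 = 3.60, shape2 = 0.1·4.0000 = 0.40.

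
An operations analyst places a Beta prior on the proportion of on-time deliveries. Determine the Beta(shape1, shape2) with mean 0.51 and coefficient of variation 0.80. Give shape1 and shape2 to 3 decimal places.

shape1 = 0.256, shape2 = 0.246

σ = CV·μ = 0.80×0.51 = 0.40800, so σ² = 0.166464.
s+1 = μ(1−μ)/σ² = 0.2499/0.166464 = 1.5012, so s = shape1+shape2 = 0.5012.
shape1 = μs = 0.256, shape2 = (1−μ)s = 0.246.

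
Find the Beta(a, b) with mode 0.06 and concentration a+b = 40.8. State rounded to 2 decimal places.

Mode = (a−1)/(κ−2) with κ = a+b, so a−1 = 0.06·38.8 = 2.33.
a = 3.33; b = κ − a = 37.47.

a = 3.33, b = 37.47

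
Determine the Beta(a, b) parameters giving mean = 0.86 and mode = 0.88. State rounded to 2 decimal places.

Let s = a+b. Mean gives a = μs = 0.86s; mode gives (a−1)/(s−2) = 0.88.
Substituting: 0.86s − 1 = 0.88(s−2) = 0.88s − 1.76, so -0.02s = -0.76 and s = 38.0000.
Then a = 0.86×38.0000 = 32.68 and b = s−a = 5.32.

a = 32.68, b = 5.32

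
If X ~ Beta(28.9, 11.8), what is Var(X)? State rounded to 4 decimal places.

α+β = 40.7 and αβ = 341.02, so Var = αβ/[(α+β)²(α+β+1)] = 341.02/69075.633 = 0.0049.

0.0049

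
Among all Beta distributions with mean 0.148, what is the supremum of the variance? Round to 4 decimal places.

For fixed mean μ the Beta variance is μ(1−μ)/(α+β+1), increasing as α+β decreases.
Its least upper bound (not attained) is μ(1−μ) = 0.148·0.852 = 0.1261.

0.1261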